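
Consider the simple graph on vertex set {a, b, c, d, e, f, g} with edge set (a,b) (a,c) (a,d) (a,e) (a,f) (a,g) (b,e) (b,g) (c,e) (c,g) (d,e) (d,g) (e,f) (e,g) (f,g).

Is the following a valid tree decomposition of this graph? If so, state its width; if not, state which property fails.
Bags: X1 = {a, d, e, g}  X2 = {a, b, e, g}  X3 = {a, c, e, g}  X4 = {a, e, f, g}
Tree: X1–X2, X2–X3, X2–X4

Yes; width 3.

Vertex coverage: the bags together contain {a, b, c, d, e, f, g}, the full vertex set. Edge coverage: each edge of G has both endpoints in at least one bag. Running intersection: for every vertex, the bags containing it form a connected subtree. All three properties hold, so this is a valid tree decomposition of width max|bag| − 1 = 3, and hence tw(G) ≤ 3.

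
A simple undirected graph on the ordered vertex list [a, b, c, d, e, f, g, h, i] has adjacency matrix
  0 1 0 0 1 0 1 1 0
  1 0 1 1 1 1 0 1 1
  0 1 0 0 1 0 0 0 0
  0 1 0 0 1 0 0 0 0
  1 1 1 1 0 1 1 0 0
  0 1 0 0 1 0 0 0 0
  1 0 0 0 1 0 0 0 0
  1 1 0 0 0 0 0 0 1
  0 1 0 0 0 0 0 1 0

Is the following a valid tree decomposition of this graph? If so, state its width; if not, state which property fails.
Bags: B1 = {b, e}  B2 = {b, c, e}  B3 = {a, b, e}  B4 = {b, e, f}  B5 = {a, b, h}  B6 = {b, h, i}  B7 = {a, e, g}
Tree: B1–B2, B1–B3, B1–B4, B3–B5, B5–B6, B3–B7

No — vertex d appears in no bag.

A tree decomposition must satisfy three properties: every vertex lies in some bag; for every edge, both endpoints lie together in some bag; and for every vertex, the bags containing it form a connected subtree. Here vertex d appears in no bag, so the decomposition is invalid.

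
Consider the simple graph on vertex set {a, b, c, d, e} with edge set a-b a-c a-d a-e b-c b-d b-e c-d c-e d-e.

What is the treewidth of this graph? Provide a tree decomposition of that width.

Treewidth 4.
One optimal decomposition is:
Bags: B1 = {a, b, c, d, e}
Tree: (single bag)

With just one bag of size 5, the width is 5 − 1 = 4, so tw(G) ≤ 4. Conversely, {a, b, c, d, e} is a clique of size 5, and the vertices of any clique must share a bag in every tree decomposition; so some bag has ≥ 5 vertices and tw(G) ≥ 4. Combining the bounds, tw(G) = 4.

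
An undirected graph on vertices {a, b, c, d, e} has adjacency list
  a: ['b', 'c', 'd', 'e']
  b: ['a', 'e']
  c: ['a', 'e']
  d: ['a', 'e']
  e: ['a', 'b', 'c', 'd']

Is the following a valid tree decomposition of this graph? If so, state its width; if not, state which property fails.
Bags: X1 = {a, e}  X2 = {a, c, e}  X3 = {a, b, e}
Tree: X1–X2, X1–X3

No — vertex d appears in no bag.

A tree decomposition must satisfy three properties: every vertex lies in some bag; for every edge, both endpoints lie together in some bag; and for every vertex, the bags containing it form a connected subtree. Here vertex d appears in no bag, so the decomposition is invalid.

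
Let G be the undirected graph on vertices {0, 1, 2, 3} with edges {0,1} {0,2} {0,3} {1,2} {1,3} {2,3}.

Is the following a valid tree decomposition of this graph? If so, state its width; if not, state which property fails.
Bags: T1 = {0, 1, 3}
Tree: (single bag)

A tree decomposition must satisfy three properties: every vertex lies in some bag; for every edge, both endpoints lie together in some bag; and for every vertex, the bags containing it form a connected subtree. Here vertex 2 appears in no bag, so the decomposition is invalid.

No — vertex 2 appears in no bag.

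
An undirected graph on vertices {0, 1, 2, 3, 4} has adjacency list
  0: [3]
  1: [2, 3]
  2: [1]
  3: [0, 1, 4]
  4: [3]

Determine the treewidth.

A width-1 tree decomposition is:
Bags: B1 = {0, 3}  B2 = {1, 3}  B3 = {1, 2}  B4 = {3, 4}
Tree: B1–B2, B2–B3, B1–B4
Every bag has size at most 2, so the width is 2 − 1 = 1 and tw(G) ≤ 1. Since G has at least one edge (e.g. 0–3), it is not an edgeless graph, so tw(G) ≥ 1. Hence tw(G) = 1 exactly.

1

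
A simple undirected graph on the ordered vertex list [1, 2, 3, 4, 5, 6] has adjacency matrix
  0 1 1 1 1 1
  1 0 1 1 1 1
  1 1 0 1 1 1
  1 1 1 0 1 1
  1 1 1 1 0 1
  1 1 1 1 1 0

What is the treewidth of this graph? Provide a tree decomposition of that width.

Treewidth 5.
One optimal decomposition is:
Bags: B1 = {1, 2, 3, 4, 5, 6}
Tree: (single bag)

With just one bag of size 6, the width is 6 − 1 = 5, so tw(G) ≤ 5. Conversely, {1, 2, 3, 4, 5, 6} is a clique of size 6, and the vertices of any clique must share a bag in every tree decomposition; so some bag has ≥ 6 vertices and tw(G) ≥ 5. The upper and lower bounds meet at 5, so that is the treewidth.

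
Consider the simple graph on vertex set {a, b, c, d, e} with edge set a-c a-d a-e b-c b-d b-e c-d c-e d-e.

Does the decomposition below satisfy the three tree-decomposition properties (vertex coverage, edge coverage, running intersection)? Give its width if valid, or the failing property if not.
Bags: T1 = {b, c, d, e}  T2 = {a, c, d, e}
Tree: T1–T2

Yes; width 3.

Vertex coverage: the bags together contain {a, b, c, d, e}, the full vertex set. Edge coverage: each edge of G has both endpoints in at least one bag. Running intersection: for every vertex, the bags containing it form a connected subtree. All three properties hold, so this is a valid tree decomposition of width max|bag| − 1 = 3, and hence tw(G) ≤ 3.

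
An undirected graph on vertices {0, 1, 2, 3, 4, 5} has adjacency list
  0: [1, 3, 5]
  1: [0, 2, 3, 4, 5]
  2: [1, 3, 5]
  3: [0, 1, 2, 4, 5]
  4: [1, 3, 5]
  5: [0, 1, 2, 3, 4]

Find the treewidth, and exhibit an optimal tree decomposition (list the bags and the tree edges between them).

Every bag has size at most 4, so the width is 4 − 1 = 3 and tw(G) ≤ 3. For the lower bound, the 4 vertices {0, 1, 3, 5} are pairwise adjacent, and any tree decomposition puts a clique entirely inside one bag — forcing width ≥ 3. Therefore the treewidth is 3.

Treewidth 3.
One such decomposition:
Bags: B1 = {1, 2, 3, 5}  B2 = {0, 1, 3, 5}  B3 = {1, 3, 4, 5}
Tree: B1–B2, B1–B3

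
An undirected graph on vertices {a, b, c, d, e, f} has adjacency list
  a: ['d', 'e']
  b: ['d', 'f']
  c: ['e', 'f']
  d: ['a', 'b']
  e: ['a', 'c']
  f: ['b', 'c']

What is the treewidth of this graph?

A width-2 tree decomposition is:
Bags: B1 = {a, d, e}  B2 = {c, d, e}  B3 = {c, d, f}  B4 = {b, d, f}
Tree: B1–B2, B2–B3, B3–B4
Every bag has size at most 3, so the width is 3 − 1 = 2 and tw(G) ≤ 2. For the lower bound, G contains the cycle d–a–e–c–f–b–d, so G is not a forest; only forests have treewidth ≤ 1, hence tw(G) ≥ 2. The upper and lower bounds meet at 2, so that is the treewidth.

2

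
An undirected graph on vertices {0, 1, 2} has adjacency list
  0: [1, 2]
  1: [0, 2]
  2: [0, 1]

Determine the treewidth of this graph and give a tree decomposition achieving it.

A single bag containing all 3 vertices is trivially a valid decomposition of width 2. On the other hand G contains the 3-clique {0, 1, 2}. A clique must lie in a single bag of any decomposition, so no decomposition can have width below 2. The upper and lower bounds meet at 2, so that is the treewidth.

Treewidth 2.
One such decomposition:
Bags: B1 = {0, 1, 2}
Tree: (single bag)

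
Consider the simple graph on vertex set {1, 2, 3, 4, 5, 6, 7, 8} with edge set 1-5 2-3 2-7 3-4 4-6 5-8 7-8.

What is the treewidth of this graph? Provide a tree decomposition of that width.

Every bag has size at most 2, so the width is 2 − 1 = 1 and tw(G) ≤ 1. Since G has at least one edge (e.g. 6–4), it is not an edgeless graph, so tw(G) ≥ 1. Combining the bounds, tw(G) = 1.

Treewidth 1.
One optimal decomposition is:
Bags: B1 = {4, 6}  B2 = {3, 4}  B3 = {2, 3}  B4 = {2, 7}  B5 = {7, 8}  B6 = {5, 8}  B7 = {1, 5}
Tree: B1–B2, B2–B3, B3–B4, B4–B5, B5–B6, B6–B7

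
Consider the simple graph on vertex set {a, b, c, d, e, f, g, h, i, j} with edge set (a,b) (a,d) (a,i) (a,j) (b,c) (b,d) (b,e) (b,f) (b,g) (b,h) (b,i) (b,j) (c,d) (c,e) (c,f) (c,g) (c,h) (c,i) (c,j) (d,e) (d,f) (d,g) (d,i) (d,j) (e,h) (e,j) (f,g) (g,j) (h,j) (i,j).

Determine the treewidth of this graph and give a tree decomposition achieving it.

Every bag has size at most 5, so the width is 5 − 1 = 4 and tw(G) ≤ 4. Conversely, {b, c, d, g, j} is a clique of size 5, and the vertices of any clique must share a bag in every tree decomposition; so some bag has ≥ 5 vertices and tw(G) ≥ 4. Hence tw(G) = 4 exactly.

Treewidth 4.
One such decomposition:
Bags: B1 = {b, c, d, i, j}  B2 = {b, c, d, g, j}  B3 = {b, c, d, e, j}  B4 = {b, c, e, h, j}  B5 = {b, c, d, f, g}  B6 = {a, b, d, i, j}
Tree: B1–B2, B1–B3, B3–B4, B2–B5, B1–B6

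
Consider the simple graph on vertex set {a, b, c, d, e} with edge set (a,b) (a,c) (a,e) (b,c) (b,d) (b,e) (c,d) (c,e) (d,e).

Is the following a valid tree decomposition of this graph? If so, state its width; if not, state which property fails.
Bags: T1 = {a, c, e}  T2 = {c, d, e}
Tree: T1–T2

A tree decomposition must satisfy three properties: every vertex lies in some bag; for every edge, both endpoints lie together in some bag; and for every vertex, the bags containing it form a connected subtree. Here vertex b appears in no bag, so the decomposition is invalid.

No — vertex b appears in no bag.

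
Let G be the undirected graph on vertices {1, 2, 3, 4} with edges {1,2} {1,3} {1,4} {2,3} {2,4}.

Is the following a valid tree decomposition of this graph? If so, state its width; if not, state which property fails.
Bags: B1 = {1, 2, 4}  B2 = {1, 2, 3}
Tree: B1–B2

Yes; width 2.

Vertex coverage: the bags together contain {1, 2, 3, 4}, the full vertex set. Edge coverage: each edge of G has both endpoints in at least one bag. Running intersection: for every vertex, the bags containing it form a connected subtree. All three properties hold, so this is a valid tree decomposition of width max|bag| − 1 = 2, and hence tw(G) ≤ 2.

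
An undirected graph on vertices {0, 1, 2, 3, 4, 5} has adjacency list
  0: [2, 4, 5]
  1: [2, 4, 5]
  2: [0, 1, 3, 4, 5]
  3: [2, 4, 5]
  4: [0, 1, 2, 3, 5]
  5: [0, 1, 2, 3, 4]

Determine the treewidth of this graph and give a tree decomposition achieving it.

The largest bag has 4 vertices, giving width 3; this decomposition certifies tw(G) ≤ 3. On the other hand G contains the 4-clique {0, 2, 4, 5}. A clique must lie in a single bag of any decomposition, so no decomposition can have width below 3. Therefore the treewidth is 3.

Treewidth 3.
Bags: B1 = {1, 2, 4, 5}  B2 = {0, 2, 4, 5}  B3 = {2, 3, 4, 5}
Tree: B1–B2, B1–B3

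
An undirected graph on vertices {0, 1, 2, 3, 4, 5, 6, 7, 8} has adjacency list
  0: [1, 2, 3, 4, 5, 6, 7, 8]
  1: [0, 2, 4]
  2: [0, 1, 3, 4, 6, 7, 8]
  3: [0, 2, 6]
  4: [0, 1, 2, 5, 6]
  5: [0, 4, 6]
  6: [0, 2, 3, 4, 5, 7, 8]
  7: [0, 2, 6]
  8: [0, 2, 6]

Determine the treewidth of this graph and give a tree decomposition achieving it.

Treewidth 3.
One such decomposition:
Bags: B1 = {0, 1, 2, 4}  B2 = {0, 2, 4, 6}  B3 = {0, 2, 3, 6}  B4 = {0, 2, 6, 7}  B5 = {0, 2, 6, 8}  B6 = {0, 4, 5, 6}
Tree: B1–B2, B2–B3, B3–B4, B3–B5, B2–B6

The largest bag has 4 vertices, giving width 3; this decomposition certifies tw(G) ≤ 3. Conversely, {0, 1, 2, 4} is a clique of size 4, and the vertices of any clique must share a bag in every tree decomposition; so some bag has ≥ 4 vertices and tw(G) ≥ 3. Combining the bounds, tw(G) = 3.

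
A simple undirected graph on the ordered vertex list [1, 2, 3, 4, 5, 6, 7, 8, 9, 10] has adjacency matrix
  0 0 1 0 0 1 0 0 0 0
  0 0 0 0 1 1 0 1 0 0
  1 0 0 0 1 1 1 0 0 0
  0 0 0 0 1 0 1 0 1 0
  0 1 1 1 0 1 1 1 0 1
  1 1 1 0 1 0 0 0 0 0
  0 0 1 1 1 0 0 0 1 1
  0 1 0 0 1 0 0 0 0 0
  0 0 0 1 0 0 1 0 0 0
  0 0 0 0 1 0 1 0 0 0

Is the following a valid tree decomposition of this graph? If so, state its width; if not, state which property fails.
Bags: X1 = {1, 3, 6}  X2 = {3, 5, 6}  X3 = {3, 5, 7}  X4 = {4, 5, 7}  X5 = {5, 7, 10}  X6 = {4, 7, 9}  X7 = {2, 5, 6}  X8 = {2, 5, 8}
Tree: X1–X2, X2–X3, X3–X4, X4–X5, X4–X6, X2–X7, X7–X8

Checking the three conditions: (i) the bags cover all of {1, 2, 3, 4, 5, 6, 7, 8, 9, 10}; (ii) for each edge, some bag contains both endpoints; (iii) the bags containing any fixed vertex form a subtree. All hold, so the decomposition is valid with width 3 − 1 = 2.

Yes; width 2.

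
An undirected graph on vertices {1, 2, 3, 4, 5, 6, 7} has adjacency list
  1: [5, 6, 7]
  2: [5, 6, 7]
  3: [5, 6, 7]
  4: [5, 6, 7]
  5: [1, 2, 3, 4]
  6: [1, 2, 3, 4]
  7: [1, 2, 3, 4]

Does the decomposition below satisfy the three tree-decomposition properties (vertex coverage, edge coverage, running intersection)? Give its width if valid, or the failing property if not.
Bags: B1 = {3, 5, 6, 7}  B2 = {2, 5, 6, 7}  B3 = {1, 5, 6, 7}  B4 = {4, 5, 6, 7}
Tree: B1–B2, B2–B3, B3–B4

Vertex coverage: the bags together contain {1, 2, 3, 4, 5, 6, 7}, the full vertex set. Edge coverage: each edge of G has both endpoints in at least one bag. Running intersection: for every vertex, the bags containing it form a connected subtree. All three properties hold, so this is a valid tree decomposition of width max|bag| − 1 = 3, and hence tw(G) ≤ 3.

Yes; width 3.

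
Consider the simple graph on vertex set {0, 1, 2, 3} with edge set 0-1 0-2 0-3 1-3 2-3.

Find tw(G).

2

A width-2 tree decomposition is:
Bags: B1 = {0, 1, 3}  B2 = {0, 2, 3}
Tree: B1–B2
Every bag has size at most 3, so the width is 3 − 1 = 2 and tw(G) ≤ 2. On the other hand G contains the 3-clique {0, 1, 3}. A clique must lie in a single bag of any decomposition, so no decomposition can have width below 2. Hence tw(G) = 2 exactly.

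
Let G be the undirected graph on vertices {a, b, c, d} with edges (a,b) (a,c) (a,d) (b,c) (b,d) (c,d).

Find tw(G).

3

A width-3 tree decomposition is:
Bags: B1 = {a, b, c, d}
Tree: (single bag)
A single bag containing all 4 vertices is trivially a valid decomposition of width 3. For the lower bound, the 4 vertices {a, b, c, d} are pairwise adjacent, and any tree decomposition puts a clique entirely inside one bag — forcing width ≥ 3. The upper and lower bounds meet at 3, so that is the treewidth.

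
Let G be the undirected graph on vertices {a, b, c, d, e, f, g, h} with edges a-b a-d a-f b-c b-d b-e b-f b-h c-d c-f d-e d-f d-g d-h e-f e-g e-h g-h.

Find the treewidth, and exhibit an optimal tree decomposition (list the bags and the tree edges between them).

Treewidth 3.
One such decomposition:
Bags: B1 = {b, c, d, f}  B2 = {a, b, d, f}  B3 = {b, d, e, f}  B4 = {b, d, e, h}  B5 = {d, e, g, h}
Tree: B1–B2, B1–B3, B3–B4, B4–B5

The largest bag has 4 vertices, giving width 3; this decomposition certifies tw(G) ≤ 3. For the lower bound, the 4 vertices {d, e, g, h} are pairwise adjacent, and any tree decomposition puts a clique entirely inside one bag — forcing width ≥ 3. Combining the bounds, tw(G) = 3.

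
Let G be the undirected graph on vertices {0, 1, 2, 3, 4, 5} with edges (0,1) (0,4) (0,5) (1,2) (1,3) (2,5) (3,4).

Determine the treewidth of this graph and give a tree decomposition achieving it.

Each bag holds 3 vertices, so the decomposition has width 2, which upper-bounds the treewidth. The edges 3–4–0–1–3 form a cycle, so G is not a tree and its treewidth is at least 2. The upper and lower bounds meet at 2, so that is the treewidth.

Treewidth 2.
Bags: B1 = {1, 3, 4}  B2 = {0, 1, 4}  B3 = {0, 1, 2}  B4 = {0, 2, 5}
Tree: B1–B2, B2–B3, B3–B4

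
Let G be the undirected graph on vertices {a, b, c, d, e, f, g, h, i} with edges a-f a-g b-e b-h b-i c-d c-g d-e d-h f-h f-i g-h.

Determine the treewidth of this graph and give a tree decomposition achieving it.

Treewidth 3.
Bags: B1 = {b, e, f, i}  B2 = {b, e, f, h}  B3 = {d, e, f, h}  B4 = {a, d, f, h}  B5 = {a, d, g, h}  B6 = {a, c, d, g}
Tree: B1–B2, B2–B3, B3–B4, B4–B5, B5–B6

Every bag has size at most 4, so the width is 4 − 1 = 3 and tw(G) ≤ 3. For the lower bound: the 4 vertex sets {b,e,i}, {f}, {h}, {a,c,d,g} are disjoint, each induces a connected subgraph, and every pair is joined by at least one edge of G. Contracting each set to a single vertex therefore yields K_{4} as a minor, and since treewidth is minor-monotone, tw(G) ≥ tw(K_{4}) = 3. Therefore the treewidth is 3.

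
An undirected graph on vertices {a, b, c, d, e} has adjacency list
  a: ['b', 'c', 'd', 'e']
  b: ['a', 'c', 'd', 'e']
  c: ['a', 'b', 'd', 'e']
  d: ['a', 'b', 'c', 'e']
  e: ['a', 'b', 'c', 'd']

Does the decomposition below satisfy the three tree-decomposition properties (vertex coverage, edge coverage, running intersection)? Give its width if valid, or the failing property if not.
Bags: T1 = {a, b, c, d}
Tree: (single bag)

No — vertex e appears in no bag.

A tree decomposition must satisfy three properties: every vertex lies in some bag; for every edge, both endpoints lie together in some bag; and for every vertex, the bags containing it form a connected subtree. Here vertex e appears in no bag, so the decomposition is invalid.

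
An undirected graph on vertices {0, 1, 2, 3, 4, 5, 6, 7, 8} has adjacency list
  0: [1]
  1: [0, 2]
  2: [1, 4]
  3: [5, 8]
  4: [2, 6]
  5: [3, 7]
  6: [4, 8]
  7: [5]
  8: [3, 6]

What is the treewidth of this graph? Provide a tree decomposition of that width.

Each bag holds 2 vertices, so the decomposition has width 1, which upper-bounds the treewidth. Since G has at least one edge (e.g. 0–1), it is not an edgeless graph, so tw(G) ≥ 1. The upper and lower bounds meet at 1, so that is the treewidth.

Treewidth 1.
Bags: B1 = {0, 1}  B2 = {1, 2}  B3 = {2, 4}  B4 = {4, 6}  B5 = {6, 8}  B6 = {3, 8}  B7 = {3, 5}  B8 = {5, 7}
Tree: B1–B2, B2–B3, B3–B4, B4–B5, B5–B6, B6–B7, B7–B8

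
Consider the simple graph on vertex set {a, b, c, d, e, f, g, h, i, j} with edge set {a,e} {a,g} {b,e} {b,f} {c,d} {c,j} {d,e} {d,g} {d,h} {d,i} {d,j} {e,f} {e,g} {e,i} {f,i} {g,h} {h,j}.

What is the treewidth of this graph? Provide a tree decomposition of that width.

The largest bag has 3 vertices, giving width 2; this decomposition certifies tw(G) ≤ 2. On the other hand G contains the 3-clique {d, e, g}. A clique must lie in a single bag of any decomposition, so no decomposition can have width below 2. The upper and lower bounds meet at 2, so that is the treewidth.

Treewidth 2.
Bags: B1 = {d, h, j}  B2 = {d, g, h}  B3 = {d, e, g}  B4 = {d, e, i}  B5 = {e, f, i}  B6 = {c, d, j}  B7 = {b, e, f}  B8 = {a, e, g}
Tree: B1–B2, B2–B3, B3–B4, B4–B5, B1–B6, B5–B7, B3–B8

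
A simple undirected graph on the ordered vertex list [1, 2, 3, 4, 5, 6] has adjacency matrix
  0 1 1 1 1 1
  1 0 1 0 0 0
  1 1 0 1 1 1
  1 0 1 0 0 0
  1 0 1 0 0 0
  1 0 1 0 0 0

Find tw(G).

2

A width-2 tree decomposition is:
Bags: B1 = {1, 2, 3}  B2 = {1, 3, 6}  B3 = {1, 3, 4}  B4 = {1, 3, 5}
Tree: B1–B2, B1–B3, B2–B4
The largest bag has 3 vertices, giving width 2; this decomposition certifies tw(G) ≤ 2. For the lower bound, the 3 vertices {1, 2, 3} are pairwise adjacent, and any tree decomposition puts a clique entirely inside one bag — forcing width ≥ 2. The upper and lower bounds meet at 2, so that is the treewidth.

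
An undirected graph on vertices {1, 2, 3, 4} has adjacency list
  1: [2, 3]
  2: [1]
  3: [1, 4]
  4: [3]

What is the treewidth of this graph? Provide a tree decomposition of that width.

Treewidth 1.
One optimal decomposition is:
Bags: B1 = {1, 3}  B2 = {1, 2}  B3 = {3, 4}
Tree: B1–B2, B1–B3

The largest bag has 2 vertices, giving width 1; this decomposition certifies tw(G) ≤ 1. Any graph with an edge has treewidth ≥ 1, and G has the edge 3–1. Combining the bounds, tw(G) = 1.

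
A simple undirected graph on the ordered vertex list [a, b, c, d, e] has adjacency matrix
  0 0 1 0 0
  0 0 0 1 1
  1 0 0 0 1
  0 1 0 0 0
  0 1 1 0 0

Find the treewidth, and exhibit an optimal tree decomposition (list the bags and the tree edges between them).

Every bag has size at most 2, so the width is 2 − 1 = 1 and tw(G) ≤ 1. G has an edge, so its treewidth is at least 1. Combining the bounds, tw(G) = 1.

Treewidth 1.
One such decomposition:
Bags: B1 = {b, d}  B2 = {b, e}  B3 = {c, e}  B4 = {a, c}
Tree: B1–B2, B2–B3, B3–B4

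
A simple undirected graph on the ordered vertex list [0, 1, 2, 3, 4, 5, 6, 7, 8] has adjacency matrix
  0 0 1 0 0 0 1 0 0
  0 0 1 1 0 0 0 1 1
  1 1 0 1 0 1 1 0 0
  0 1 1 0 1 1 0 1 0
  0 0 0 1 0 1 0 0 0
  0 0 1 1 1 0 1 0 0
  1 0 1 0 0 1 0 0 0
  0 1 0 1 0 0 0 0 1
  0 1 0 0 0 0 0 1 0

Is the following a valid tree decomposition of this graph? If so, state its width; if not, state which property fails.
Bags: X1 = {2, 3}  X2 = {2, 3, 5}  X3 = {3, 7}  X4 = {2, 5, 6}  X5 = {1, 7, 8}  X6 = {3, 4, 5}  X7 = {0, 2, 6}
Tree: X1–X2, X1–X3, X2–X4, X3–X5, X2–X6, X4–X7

A tree decomposition must satisfy three properties: every vertex lies in some bag; for every edge, both endpoints lie together in some bag; and for every vertex, the bags containing it form a connected subtree. Here edge (1,2) lies in no bag, so the decomposition is invalid.

No — edge (1,2) lies in no bag.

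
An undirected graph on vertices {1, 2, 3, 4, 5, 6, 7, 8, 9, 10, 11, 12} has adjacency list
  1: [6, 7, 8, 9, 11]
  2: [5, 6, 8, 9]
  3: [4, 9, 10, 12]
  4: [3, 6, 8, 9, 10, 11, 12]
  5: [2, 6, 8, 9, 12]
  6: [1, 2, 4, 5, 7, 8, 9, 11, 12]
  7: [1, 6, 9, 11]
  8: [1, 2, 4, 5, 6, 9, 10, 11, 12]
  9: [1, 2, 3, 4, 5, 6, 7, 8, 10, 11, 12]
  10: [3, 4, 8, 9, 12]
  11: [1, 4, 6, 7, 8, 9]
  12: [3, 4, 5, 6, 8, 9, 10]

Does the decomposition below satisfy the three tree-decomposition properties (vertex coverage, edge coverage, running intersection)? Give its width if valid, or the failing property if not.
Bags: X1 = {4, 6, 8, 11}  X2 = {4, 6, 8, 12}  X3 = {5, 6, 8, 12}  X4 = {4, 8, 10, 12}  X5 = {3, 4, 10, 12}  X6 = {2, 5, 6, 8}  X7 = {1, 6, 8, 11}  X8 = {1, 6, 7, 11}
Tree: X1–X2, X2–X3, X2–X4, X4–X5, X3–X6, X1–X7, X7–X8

A tree decomposition must satisfy three properties: every vertex lies in some bag; for every edge, both endpoints lie together in some bag; and for every vertex, the bags containing it form a connected subtree. Here vertex 9 appears in no bag, so the decomposition is invalid.

No — vertex 9 appears in no bag.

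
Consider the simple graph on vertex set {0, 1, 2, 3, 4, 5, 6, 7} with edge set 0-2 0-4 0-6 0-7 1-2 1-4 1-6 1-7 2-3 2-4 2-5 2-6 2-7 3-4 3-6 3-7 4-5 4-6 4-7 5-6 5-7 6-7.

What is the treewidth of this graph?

4

A width-4 tree decomposition is:
Bags: B1 = {2, 3, 4, 6, 7}  B2 = {1, 2, 4, 6, 7}  B3 = {2, 4, 5, 6, 7}  B4 = {0, 2, 4, 6, 7}
Tree: B1–B2, B1–B3, B2–B4
The largest bag has 5 vertices, giving width 4; this decomposition certifies tw(G) ≤ 4. On the other hand G contains the 5-clique {0, 2, 4, 6, 7}. A clique must lie in a single bag of any decomposition, so no decomposition can have width below 4. Hence tw(G) = 4 exactly.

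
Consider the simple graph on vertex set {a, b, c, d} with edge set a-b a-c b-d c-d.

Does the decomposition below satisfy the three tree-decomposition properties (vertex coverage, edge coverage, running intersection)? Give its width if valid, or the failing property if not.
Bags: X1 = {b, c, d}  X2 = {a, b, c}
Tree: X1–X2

Yes; width 2.

Vertex coverage: the bags together contain {a, b, c, d}, the full vertex set. Edge coverage: each edge of G has both endpoints in at least one bag. Running intersection: for every vertex, the bags containing it form a connected subtree. All three properties hold, so this is a valid tree decomposition of width max|bag| − 1 = 2, and hence tw(G) ≤ 2.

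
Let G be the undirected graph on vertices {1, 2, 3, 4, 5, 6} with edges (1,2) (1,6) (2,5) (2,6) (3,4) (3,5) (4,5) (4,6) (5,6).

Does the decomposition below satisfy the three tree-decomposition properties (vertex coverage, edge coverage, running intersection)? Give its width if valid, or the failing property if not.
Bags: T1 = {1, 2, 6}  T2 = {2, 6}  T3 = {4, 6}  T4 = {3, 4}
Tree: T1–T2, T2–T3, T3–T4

A tree decomposition must satisfy three properties: every vertex lies in some bag; for every edge, both endpoints lie together in some bag; and for every vertex, the bags containing it form a connected subtree. Here vertex 5 appears in no bag, so the decomposition is invalid.

No — vertex 5 appears in no bag.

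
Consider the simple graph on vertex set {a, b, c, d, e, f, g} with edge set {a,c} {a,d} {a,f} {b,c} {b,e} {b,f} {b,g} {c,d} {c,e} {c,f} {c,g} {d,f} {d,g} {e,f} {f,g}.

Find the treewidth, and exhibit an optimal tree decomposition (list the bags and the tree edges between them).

The largest bag has 4 vertices, giving width 3; this decomposition certifies tw(G) ≤ 3. Conversely, {c, d, f, g} is a clique of size 4, and the vertices of any clique must share a bag in every tree decomposition; so some bag has ≥ 4 vertices and tw(G) ≥ 3. Hence tw(G) = 3 exactly.

Treewidth 3.
Bags: B1 = {c, d, f, g}  B2 = {a, c, d, f}  B3 = {b, c, f, g}  B4 = {b, c, e, f}
Tree: B1–B2, B1–B3, B3–B4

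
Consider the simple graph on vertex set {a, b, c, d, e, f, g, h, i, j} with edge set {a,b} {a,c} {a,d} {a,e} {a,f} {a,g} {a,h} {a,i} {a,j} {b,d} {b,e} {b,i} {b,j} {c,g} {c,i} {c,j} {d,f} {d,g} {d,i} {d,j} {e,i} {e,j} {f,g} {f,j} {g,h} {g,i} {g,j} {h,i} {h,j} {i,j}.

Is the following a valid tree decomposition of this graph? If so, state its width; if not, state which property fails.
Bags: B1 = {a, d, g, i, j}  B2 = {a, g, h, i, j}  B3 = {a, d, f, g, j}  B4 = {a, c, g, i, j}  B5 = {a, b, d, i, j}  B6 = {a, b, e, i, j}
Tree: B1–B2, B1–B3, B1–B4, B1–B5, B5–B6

Yes; width 4.

Checking the three conditions: (i) the bags cover all of {a, b, c, d, e, f, g, h, i, j}; (ii) for each edge, some bag contains both endpoints; (iii) the bags containing any fixed vertex form a subtree. All hold, so the decomposition is valid with width 5 − 1 = 4.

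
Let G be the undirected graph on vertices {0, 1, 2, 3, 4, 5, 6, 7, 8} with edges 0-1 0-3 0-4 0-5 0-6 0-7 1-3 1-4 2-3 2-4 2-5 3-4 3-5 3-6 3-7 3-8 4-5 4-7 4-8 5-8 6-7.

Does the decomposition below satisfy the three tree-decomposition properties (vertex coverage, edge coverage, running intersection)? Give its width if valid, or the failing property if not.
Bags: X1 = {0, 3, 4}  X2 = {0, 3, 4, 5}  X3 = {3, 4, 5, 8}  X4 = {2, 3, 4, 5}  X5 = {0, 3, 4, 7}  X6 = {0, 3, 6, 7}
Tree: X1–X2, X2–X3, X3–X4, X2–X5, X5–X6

No — vertex 1 appears in no bag.

A tree decomposition must satisfy three properties: every vertex lies in some bag; for every edge, both endpoints lie together in some bag; and for every vertex, the bags containing it form a connected subtree. Here vertex 1 appears in no bag, so the decomposition is invalid.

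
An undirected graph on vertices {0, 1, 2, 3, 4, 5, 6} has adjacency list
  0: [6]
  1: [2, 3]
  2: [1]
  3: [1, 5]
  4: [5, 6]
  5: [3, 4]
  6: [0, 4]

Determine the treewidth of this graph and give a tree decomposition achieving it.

Treewidth 1.
One optimal decomposition is:
Bags: B1 = {1, 2}  B2 = {1, 3}  B3 = {3, 5}  B4 = {4, 5}  B5 = {4, 6}  B6 = {0, 6}
Tree: B1–B2, B2–B3, B3–B4, B4–B5, B5–B6

Each bag holds 2 vertices, so the decomposition has width 1, which upper-bounds the treewidth. Any graph with an edge has treewidth ≥ 1, and G has the edge 2–1. Hence tw(G) = 1 exactly.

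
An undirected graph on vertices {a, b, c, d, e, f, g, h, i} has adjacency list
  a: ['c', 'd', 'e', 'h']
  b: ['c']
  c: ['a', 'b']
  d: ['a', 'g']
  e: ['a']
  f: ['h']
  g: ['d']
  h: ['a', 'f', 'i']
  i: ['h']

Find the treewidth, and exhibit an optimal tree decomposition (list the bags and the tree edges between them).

Treewidth 1.
Bags: B1 = {a, d}  B2 = {a, e}  B3 = {a, h}  B4 = {d, g}  B5 = {a, c}  B6 = {b, c}  B7 = {f, h}  B8 = {h, i}
Tree: B1–B2, B2–B3, B1–B4, B2–B5, B5–B6, B3–B7, B7–B8

Every bag has size at most 2, so the width is 2 − 1 = 1 and tw(G) ≤ 1. Since G has at least one edge (e.g. d–a), it is not an edgeless graph, so tw(G) ≥ 1. The upper and lower bounds meet at 1, so that is the treewidth.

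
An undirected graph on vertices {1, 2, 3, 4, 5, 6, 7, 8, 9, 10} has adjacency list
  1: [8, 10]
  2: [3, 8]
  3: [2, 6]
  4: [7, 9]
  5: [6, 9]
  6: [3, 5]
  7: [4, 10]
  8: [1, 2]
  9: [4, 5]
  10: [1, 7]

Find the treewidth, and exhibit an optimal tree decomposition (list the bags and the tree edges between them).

Each bag holds 3 vertices, so the decomposition has width 2, which upper-bounds the treewidth. Since 5–9–4–7–10–1–8–2–3–6–5 is a cycle in G, G is not acyclic. Forests are exactly the graphs of treewidth ≤ 1, so tw(G) ≥ 2. The upper and lower bounds meet at 2, so that is the treewidth.

Treewidth 2.
Bags: B1 = {4, 5, 9}  B2 = {4, 5, 7}  B3 = {5, 7, 10}  B4 = {1, 5, 10}  B5 = {1, 5, 8}  B6 = {2, 5, 8}  B7 = {2, 3, 5}  B8 = {3, 5, 6}
Tree: B1–B2, B2–B3, B3–B4, B4–B5, B5–B6, B6–B7, B7–B8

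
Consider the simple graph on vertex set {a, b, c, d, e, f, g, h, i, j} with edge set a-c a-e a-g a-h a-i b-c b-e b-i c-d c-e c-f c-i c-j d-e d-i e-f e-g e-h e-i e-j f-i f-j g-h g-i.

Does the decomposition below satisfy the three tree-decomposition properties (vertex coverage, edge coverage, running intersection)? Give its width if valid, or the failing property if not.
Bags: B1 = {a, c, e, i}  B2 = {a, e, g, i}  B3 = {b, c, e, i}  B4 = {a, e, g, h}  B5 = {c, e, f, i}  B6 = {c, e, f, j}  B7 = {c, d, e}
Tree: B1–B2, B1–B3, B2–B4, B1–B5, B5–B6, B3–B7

A tree decomposition must satisfy three properties: every vertex lies in some bag; for every edge, both endpoints lie together in some bag; and for every vertex, the bags containing it form a connected subtree. Here edge (i,d) lies in no bag, so the decomposition is invalid.

No — edge (i,d) lies in no bag.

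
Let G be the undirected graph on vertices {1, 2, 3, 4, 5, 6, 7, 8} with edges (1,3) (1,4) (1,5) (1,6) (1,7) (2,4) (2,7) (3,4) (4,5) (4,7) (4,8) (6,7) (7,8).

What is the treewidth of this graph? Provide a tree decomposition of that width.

Treewidth 2.
One optimal decomposition is:
Bags: B1 = {1, 6, 7}  B2 = {1, 4, 7}  B3 = {4, 7, 8}  B4 = {1, 4, 5}  B5 = {2, 4, 7}  B6 = {1, 3, 4}
Tree: B1–B2, B2–B3, B2–B4, B2–B5, B4–B6

Every bag has size at most 3, so the width is 3 − 1 = 2 and tw(G) ≤ 2. For the lower bound, the 3 vertices {4, 7, 8} are pairwise adjacent, and any tree decomposition puts a clique entirely inside one bag — forcing width ≥ 2. The upper and lower bounds meet at 2, so that is the treewidth.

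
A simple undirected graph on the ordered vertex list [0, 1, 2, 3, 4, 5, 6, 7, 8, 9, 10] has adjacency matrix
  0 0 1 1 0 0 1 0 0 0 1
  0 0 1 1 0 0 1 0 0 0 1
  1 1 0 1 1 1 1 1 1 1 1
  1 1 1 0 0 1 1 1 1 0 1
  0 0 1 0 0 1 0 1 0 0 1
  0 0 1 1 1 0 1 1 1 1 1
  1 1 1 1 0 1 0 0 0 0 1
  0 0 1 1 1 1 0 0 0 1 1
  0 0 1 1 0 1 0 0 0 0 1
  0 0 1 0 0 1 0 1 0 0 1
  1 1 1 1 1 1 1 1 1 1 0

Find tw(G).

A width-4 tree decomposition is:
Bags: B1 = {2, 4, 5, 7, 10}  B2 = {2, 5, 7, 9, 10}  B3 = {2, 3, 5, 7, 10}  B4 = {2, 3, 5, 8, 10}  B5 = {2, 3, 5, 6, 10}  B6 = {1, 2, 3, 6, 10}  B7 = {0, 2, 3, 6, 10}
Tree: B1–B2, B2–B3, B3–B4, B4–B5, B5–B6, B5–B7
The largest bag has 5 vertices, giving width 4; this decomposition certifies tw(G) ≤ 4. For the lower bound, the 5 vertices {2, 5, 7, 9, 10} are pairwise adjacent, and any tree decomposition puts a clique entirely inside one bag — forcing width ≥ 4. Combining the bounds, tw(G) = 4.

4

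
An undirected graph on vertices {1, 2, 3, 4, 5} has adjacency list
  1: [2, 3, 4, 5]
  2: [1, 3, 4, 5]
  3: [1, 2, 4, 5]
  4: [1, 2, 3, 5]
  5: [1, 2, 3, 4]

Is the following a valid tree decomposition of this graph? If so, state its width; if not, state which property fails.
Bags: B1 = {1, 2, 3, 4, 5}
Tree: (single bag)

Yes; width 4.

Checking the three conditions: (i) the bags cover all of {1, 2, 3, 4, 5}; (ii) for each edge, some bag contains both endpoints; (iii) the bags containing any fixed vertex form a subtree. All hold, so the decomposition is valid with width 5 − 1 = 4.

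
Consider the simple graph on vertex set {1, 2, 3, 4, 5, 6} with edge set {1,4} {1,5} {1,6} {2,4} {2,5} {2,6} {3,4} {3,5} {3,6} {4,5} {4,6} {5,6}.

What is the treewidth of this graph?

3

A width-3 tree decomposition is:
Bags: B1 = {3, 4, 5, 6}  B2 = {1, 4, 5, 6}  B3 = {2, 4, 5, 6}
Tree: B1–B2, B2–B3
Every bag has size at most 4, so the width is 4 − 1 = 3 and tw(G) ≤ 3. For the lower bound, the 4 vertices {1, 4, 5, 6} are pairwise adjacent, and any tree decomposition puts a clique entirely inside one bag — forcing width ≥ 3. Therefore the treewidth is 3.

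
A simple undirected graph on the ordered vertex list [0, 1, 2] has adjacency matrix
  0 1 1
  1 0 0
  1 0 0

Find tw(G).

A width-1 tree decomposition is:
Bags: B1 = {0, 2}  B2 = {0, 1}
Tree: B1–B2
Every bag has size at most 2, so the width is 2 − 1 = 1 and tw(G) ≤ 1. Since G has at least one edge (e.g. 0–2), it is not an edgeless graph, so tw(G) ≥ 1. The upper and lower bounds meet at 1, so that is the treewidth.

1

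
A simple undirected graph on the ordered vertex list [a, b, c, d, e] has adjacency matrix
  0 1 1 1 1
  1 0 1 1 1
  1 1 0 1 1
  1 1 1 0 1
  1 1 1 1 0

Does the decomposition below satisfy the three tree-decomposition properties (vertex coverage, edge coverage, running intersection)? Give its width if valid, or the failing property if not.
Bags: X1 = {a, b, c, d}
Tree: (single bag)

No — vertex e appears in no bag.

A tree decomposition must satisfy three properties: every vertex lies in some bag; for every edge, both endpoints lie together in some bag; and for every vertex, the bags containing it form a connected subtree. Here vertex e appears in no bag, so the decomposition is invalid.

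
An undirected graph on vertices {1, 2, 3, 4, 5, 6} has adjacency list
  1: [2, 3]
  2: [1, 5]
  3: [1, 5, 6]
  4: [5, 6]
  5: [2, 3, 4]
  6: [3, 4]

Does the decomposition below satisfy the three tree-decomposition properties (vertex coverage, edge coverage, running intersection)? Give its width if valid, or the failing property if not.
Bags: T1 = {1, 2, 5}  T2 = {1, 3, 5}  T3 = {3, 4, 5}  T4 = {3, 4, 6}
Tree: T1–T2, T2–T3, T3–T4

Yes; width 2.

Every vertex of G appears in some bag (union = {1, 2, 3, 4, 5, 6}); every edge is covered by a bag; and for each vertex v the set of bags containing v is connected in the bag tree. The decomposition is therefore valid. The largest bag has 3 vertices, so the width is 2.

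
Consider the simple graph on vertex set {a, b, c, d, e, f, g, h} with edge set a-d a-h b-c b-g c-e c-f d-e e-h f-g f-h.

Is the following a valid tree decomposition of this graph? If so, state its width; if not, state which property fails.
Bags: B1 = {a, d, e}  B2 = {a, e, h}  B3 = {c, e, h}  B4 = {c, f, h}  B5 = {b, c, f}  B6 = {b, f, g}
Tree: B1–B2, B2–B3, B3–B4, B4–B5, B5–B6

Yes; width 2.

Every vertex of G appears in some bag (union = {a, b, c, d, e, f, g, h}); every edge is covered by a bag; and for each vertex v the set of bags containing v is connected in the bag tree. The decomposition is therefore valid. The largest bag has 3 vertices, so the width is 2.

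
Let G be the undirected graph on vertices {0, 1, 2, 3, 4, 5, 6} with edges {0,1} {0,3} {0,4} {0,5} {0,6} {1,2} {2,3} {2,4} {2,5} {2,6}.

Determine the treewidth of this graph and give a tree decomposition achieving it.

Each bag holds 3 vertices, so the decomposition has width 2, which upper-bounds the treewidth. The edges 2–6–0–4–2 form a cycle, so G is not a tree and its treewidth is at least 2. Combining the bounds, tw(G) = 2.

Treewidth 2.
Bags: B1 = {0, 2, 6}  B2 = {0, 2, 4}  B3 = {0, 2, 3}  B4 = {0, 1, 2}  B5 = {0, 2, 5}
Tree: B1–B2, B2–B3, B3–B4, B4–B5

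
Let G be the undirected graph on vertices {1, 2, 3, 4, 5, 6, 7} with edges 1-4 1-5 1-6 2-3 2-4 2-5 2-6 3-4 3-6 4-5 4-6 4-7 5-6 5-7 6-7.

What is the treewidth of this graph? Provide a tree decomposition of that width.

Treewidth 3.
Bags: B1 = {2, 4, 5, 6}  B2 = {4, 5, 6, 7}  B3 = {2, 3, 4, 6}  B4 = {1, 4, 5, 6}
Tree: B1–B2, B1–B3, B2–B4

Every bag has size at most 4, so the width is 4 − 1 = 3 and tw(G) ≤ 3. For the lower bound, the 4 vertices {2, 3, 4, 6} are pairwise adjacent, and any tree decomposition puts a clique entirely inside one bag — forcing width ≥ 3. The upper and lower bounds meet at 3, so that is the treewidth.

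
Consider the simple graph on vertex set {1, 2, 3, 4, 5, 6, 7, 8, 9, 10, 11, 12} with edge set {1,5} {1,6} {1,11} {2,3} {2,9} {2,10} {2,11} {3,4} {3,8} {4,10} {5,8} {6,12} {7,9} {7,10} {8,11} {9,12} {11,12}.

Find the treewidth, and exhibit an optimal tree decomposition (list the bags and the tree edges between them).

Treewidth 3.
Bags: B1 = {1, 5, 6, 12}  B2 = {1, 5, 11, 12}  B3 = {5, 8, 11, 12}  B4 = {8, 9, 11, 12}  B5 = {2, 8, 9, 11}  B6 = {2, 3, 8, 9}  B7 = {2, 3, 7, 9}  B8 = {2, 3, 7, 10}  B9 = {3, 4, 7, 10}
Tree: B1–B2, B2–B3, B3–B4, B4–B5, B5–B6, B6–B7, B7–B8, B8–B9

The largest bag has 4 vertices, giving width 3; this decomposition certifies tw(G) ≤ 3. For the lower bound: the 4 vertex sets {1,5,6}, {12}, {11}, {2,3,8,9} are disjoint, each induces a connected subgraph, and every pair is joined by at least one edge of G. Contracting each set to a single vertex therefore yields K_{4} as a minor, and since treewidth is minor-monotone, tw(G) ≥ tw(K_{4}) = 3. Combining the bounds, tw(G) = 3.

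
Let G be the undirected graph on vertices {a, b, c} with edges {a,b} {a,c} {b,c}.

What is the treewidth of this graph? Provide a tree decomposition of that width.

Treewidth 2.
One optimal decomposition is:
Bags: B1 = {a, b, c}
Tree: (single bag)

A single bag containing all 3 vertices is trivially a valid decomposition of width 2. On the other hand G contains the 3-clique {a, b, c}. A clique must lie in a single bag of any decomposition, so no decomposition can have width below 2. Therefore the treewidth is 2.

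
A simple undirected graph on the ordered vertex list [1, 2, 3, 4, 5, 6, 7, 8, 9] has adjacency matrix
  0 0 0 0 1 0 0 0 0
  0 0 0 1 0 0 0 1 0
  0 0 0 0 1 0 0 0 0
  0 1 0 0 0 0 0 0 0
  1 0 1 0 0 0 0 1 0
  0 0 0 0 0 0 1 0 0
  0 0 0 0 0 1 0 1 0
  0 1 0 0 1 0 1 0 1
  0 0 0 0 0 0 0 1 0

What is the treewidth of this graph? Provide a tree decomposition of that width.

Every bag has size at most 2, so the width is 2 − 1 = 1 and tw(G) ≤ 1. Any graph with an edge has treewidth ≥ 1, and G has the edge 5–8. Hence tw(G) = 1 exactly.

Treewidth 1.
One optimal decomposition is:
Bags: B1 = {5, 8}  B2 = {3, 5}  B3 = {2, 8}  B4 = {7, 8}  B5 = {1, 5}  B6 = {8, 9}  B7 = {2, 4}  B8 = {6, 7}
Tree: B1–B2, B1–B3, B1–B4, B2–B5, B4–B6, B3–B7, B4–B8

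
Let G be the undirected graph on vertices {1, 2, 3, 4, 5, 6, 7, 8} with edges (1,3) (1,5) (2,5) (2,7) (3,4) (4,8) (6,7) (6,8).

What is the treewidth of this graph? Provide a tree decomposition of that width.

Treewidth 2.
Bags: B1 = {2, 5, 7}  B2 = {5, 6, 7}  B3 = {5, 6, 8}  B4 = {4, 5, 8}  B5 = {3, 4, 5}  B6 = {1, 3, 5}
Tree: B1–B2, B2–B3, B3–B4, B4–B5, B5–B6

The largest bag has 3 vertices, giving width 2; this decomposition certifies tw(G) ≤ 2. The edges 5–2–7–6–8–4–3–1–5 form a cycle, so G is not a tree and its treewidth is at least 2. Hence tw(G) = 2 exactly.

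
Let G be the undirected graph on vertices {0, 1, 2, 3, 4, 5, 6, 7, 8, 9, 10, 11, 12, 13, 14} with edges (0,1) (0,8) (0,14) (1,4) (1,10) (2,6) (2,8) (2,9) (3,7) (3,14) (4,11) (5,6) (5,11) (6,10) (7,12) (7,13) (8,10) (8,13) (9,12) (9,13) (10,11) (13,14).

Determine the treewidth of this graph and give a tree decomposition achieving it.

Treewidth 3.
One optimal decomposition is:
Bags: B1 = {3, 7, 12, 14}  B2 = {7, 12, 13, 14}  B3 = {9, 12, 13, 14}  B4 = {0, 9, 13, 14}  B5 = {0, 8, 9, 13}  B6 = {0, 2, 8, 9}  B7 = {0, 1, 2, 8}  B8 = {1, 2, 8, 10}  B9 = {1, 2, 6, 10}  B10 = {1, 4, 6, 10}  B11 = {4, 6, 10, 11}  B12 = {4, 5, 6, 11}
Tree: B1–B2, B2–B3, B3–B4, B4–B5, B5–B6, B6–B7, B7–B8, B8–B9, B9–B10, B10–B11, B11–B12

Each bag holds 4 vertices, so the decomposition has width 3, which upper-bounds the treewidth. For the lower bound: the 4 vertex sets {3,7,12}, {14}, {13}, {0,2,8,9} are disjoint, each induces a connected subgraph, and every pair is joined by at least one edge of G. Contracting each set to a single vertex therefore yields K_{4} as a minor, and since treewidth is minor-monotone, tw(G) ≥ tw(K_{4}) = 3. Hence tw(G) = 3 exactly.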